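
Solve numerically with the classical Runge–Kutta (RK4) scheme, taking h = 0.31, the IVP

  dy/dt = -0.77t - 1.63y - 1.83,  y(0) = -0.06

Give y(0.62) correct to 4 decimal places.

RK4: k1 = f(t_n, y_n); k2 = f(t_n + h/2, y_n + (h/2)·k1); k3 = f(t_n + h/2, y_n + (h/2)·k2); k4 = f(t_n + h, y_n + h·k3); y_{n+1} = y_n + (h/6)·(k1 + 2k2 + 2k3 + k4).
t=0.000000, y=-0.060000:
  k1 = f(0.000000, -0.060000) = -1.732200
  k2 = f(0.155000, -0.328491) = -1.413910
  k3 = f(0.155000, -0.279156) = -1.494326
  k4 = f(0.310000, -0.523241) = -1.215817
  y ← -0.060000 + (0.31/6)·(k1 + 2k2 + 2k3 + k4) = -0.512832
t=0.310000, y=-0.512832:
  k1 = f(0.310000, -0.512832) = -1.232784
  k2 = f(0.465000, -0.703913) = -1.040671
  k3 = f(0.465000, -0.674136) = -1.089208
  k4 = f(0.620000, -0.850487) = -0.921107
  y ← -0.512832 + (0.31/6)·(k1 + 2k2 + 2k3 + k4) = -0.844204
y(0.62) ≈ -0.8442

-0.8442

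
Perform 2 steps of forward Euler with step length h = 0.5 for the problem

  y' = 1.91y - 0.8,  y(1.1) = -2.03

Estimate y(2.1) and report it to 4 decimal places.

-8.9407

Euler: y_{n+1} = y_n + h·f(x_n, y_n).
x=1.100000, y=-2.030000: f=-4.677300 → y ← -2.030000 + 0.5·(-4.677300) = -4.368650
x=1.600000, y=-4.368650: f=-9.144121 → y ← -4.368650 + 0.5·(-9.144121) = -8.940711
y(2.1) ≈ -8.9407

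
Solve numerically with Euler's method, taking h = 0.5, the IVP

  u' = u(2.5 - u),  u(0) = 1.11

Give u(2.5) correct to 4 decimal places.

Euler: u_{n+1} = u_n + h·f(t_n, u_n).
t=0.000000, u=1.110000: f=1.542900 → u ← 1.110000 + 0.5·1.542900 = 1.881450
t=0.500000, u=1.881450: f=1.163771 → u ← 1.881450 + 0.5·1.163771 = 2.463335
t=1.000000, u=2.463335: f=0.090317 → u ← 2.463335 + 0.5·0.090317 = 2.508494
t=1.500000, u=2.508494: f=-0.021307 → u ← 2.508494 + 0.5·(-0.021307) = 2.497840
t=2.000000, u=2.497840: f=0.005394 → u ← 2.497840 + 0.5·0.005394 = 2.500538
u(2.5) ≈ 2.5005

2.5005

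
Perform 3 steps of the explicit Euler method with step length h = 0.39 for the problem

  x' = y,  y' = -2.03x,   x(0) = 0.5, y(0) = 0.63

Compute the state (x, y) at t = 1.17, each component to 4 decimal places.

0.6981, -1.0189

Euler on (x,y): x_{n+1} = x_n + h·x', y_{n+1} = y_n + h·y'.
0.000000: (0.500000, 0.630000); f=(0.630000, -1.015000) → (0.745700, 0.234150)
0.390000: (0.745700, 0.234150); f=(0.234150, -1.513771) → (0.837018, -0.356221)
0.780000: (0.837018, -0.356221); f=(-0.356221, -1.699148) → (0.698092, -1.018888)
(x(1.17), y(1.17)) ≈ (0.6981, -1.0189)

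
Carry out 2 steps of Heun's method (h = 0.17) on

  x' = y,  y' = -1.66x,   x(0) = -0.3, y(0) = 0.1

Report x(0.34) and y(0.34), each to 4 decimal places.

-0.2382, 0.2557

Heun on (x,y): k1 = f(t_n, state_n); k2 = f(t_n + h, state_n + h·k1); state_{n+1} = state_n + (h/2)·(k1 + k2).
0.000000: (-0.300000, 0.100000)
  k1 = (0.100000, 0.498000)
  predictor → (-0.283000, 0.184660)
  k2 = (0.184660, 0.469780)
  → (-0.275804, 0.182261)
0.170000: (-0.275804, 0.182261)
  k1 = (0.182261, 0.457834)
  predictor → (-0.244819, 0.260093)
  k2 = (0.260093, 0.406400)
  → (-0.238204, 0.255721)
(x(0.34), y(0.34)) ≈ (-0.2382, 0.2557)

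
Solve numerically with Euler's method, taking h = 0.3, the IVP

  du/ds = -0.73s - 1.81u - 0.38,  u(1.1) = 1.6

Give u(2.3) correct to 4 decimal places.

-0.8262

Euler: u_{n+1} = u_n + h·f(s_n, u_n).
s=1.100000, u=1.600000: f=-4.079000 → u ← 1.600000 + 0.3·(-4.079000) = 0.376300
s=1.400000, u=0.376300: f=-2.083103 → u ← 0.376300 + 0.3·(-2.083103) = -0.248631
s=1.700000, u=-0.248631: f=-1.170978 → u ← -0.248631 + 0.3·(-1.170978) = -0.599924
s=2.000000, u=-0.599924: f=-0.754137 → u ← -0.599924 + 0.3·(-0.754137) = -0.826165
u(2.3) ≈ -0.8262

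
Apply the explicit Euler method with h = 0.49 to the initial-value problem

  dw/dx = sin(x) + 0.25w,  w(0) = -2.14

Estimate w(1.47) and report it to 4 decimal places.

-2.3609

Euler: w_{n+1} = w_n + h·f(x_n, w_n).
x=0.000000, w=-2.140000: f=-0.535000 → w ← -2.140000 + 0.49·(-0.535000) = -2.402150
x=0.490000, w=-2.402150: f=-0.129912 → w ← -2.402150 + 0.49·(-0.129912) = -2.465807
x=0.980000, w=-2.465807: f=0.214046 → w ← -2.465807 + 0.49·0.214046 = -2.360924
w(1.47) ≈ -2.3609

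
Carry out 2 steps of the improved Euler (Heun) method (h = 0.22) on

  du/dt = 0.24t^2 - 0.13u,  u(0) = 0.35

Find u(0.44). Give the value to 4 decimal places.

Heun: k1 = f(t_n, u_n); k2 = f(t_n + h, u_n + h·k1); u_{n+1} = u_n + (h/2)·(k1 + k2).
t=0.000000, u=0.350000:
  k1 = f(0.000000, 0.350000) = -0.045500
  k2 = f(0.220000, 0.339990) = -0.032583
  u ← 0.350000 + (0.22/2)·(-0.045500 + (-0.032583)) = 0.341411
t=0.220000, u=0.341411:
  k1 = f(0.220000, 0.341411) = -0.032767
  k2 = f(0.440000, 0.334202) = 0.003018
  u ← 0.341411 + (0.22/2)·(-0.032767 + 0.003018) = 0.338138
u(0.44) ≈ 0.3381

0.3381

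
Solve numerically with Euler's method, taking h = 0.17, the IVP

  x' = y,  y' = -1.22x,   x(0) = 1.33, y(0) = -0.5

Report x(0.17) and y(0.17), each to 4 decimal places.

Euler on (x,y): x_{n+1} = x_n + h·x', y_{n+1} = y_n + h·y'.
0.000000: (1.330000, -0.500000); f=(-0.500000, -1.622600) → (1.245000, -0.775842)
(x(0.17), y(0.17)) ≈ (1.2450, -0.7758)

1.2450, -0.7758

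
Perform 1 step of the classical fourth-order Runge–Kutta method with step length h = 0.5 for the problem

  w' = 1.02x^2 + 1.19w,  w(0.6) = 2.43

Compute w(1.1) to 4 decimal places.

RK4: k1 = f(x_n, w_n); k2 = f(x_n + h/2, w_n + (h/2)·k1); k3 = f(x_n + h/2, w_n + (h/2)·k2); k4 = f(x_n + h, w_n + h·k3); w_{n+1} = w_n + (h/6)·(k1 + 2k2 + 2k3 + k4).
x=0.600000, w=2.430000:
  k1 = f(0.600000, 2.430000) = 3.258900
  k2 = f(0.850000, 3.244725) = 4.598173
  k3 = f(0.850000, 3.579543) = 4.996606
  k4 = f(1.100000, 4.928303) = 7.098881
  w ← 2.430000 + (0.5/6)·(k1 + 2k2 + 2k3 + k4) = 4.892278
w(1.1) ≈ 4.8923

4.8923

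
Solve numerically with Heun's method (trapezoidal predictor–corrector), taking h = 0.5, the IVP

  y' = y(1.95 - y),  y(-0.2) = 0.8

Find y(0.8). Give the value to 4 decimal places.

Heun: k1 = f(t_n, y_n); k2 = f(t_n + h, y_n + h·k1); y_{n+1} = y_n + (h/2)·(k1 + k2).
t=-0.200000, y=0.800000:
  k1 = f(-0.200000, 0.800000) = 0.920000
  k2 = f(0.300000, 1.260000) = 0.869400
  y ← 0.800000 + (0.5/2)·(0.920000 + 0.869400) = 1.247350
t=0.300000, y=1.247350:
  k1 = f(0.300000, 1.247350) = 0.876450
  k2 = f(0.800000, 1.685575) = 0.445708
  y ← 1.247350 + (0.5/2)·(0.876450 + 0.445708) = 1.577890
y(0.8) ≈ 1.5779

1.5779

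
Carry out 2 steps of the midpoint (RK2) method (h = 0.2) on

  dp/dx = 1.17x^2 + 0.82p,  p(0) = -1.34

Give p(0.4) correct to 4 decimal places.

Midpoint: k1 = f(x_n, p_n); k2 = f(x_n + h/2, p_n + (h/2)·k1); p_{n+1} = p_n + h·k2.
x=0.000000, p=-1.340000:
  k1 = f(0.000000, -1.340000) = -1.098800
  k2 = f(0.100000, -1.449880) = -1.177202
  p ← -1.340000 + 0.2·(-1.177202) = -1.575440
x=0.200000, p=-1.575440:
  k1 = f(0.200000, -1.575440) = -1.245061
  k2 = f(0.300000, -1.699946) = -1.288656
  p ← -1.575440 + 0.2·(-1.288656) = -1.833172
p(0.4) ≈ -1.8332

-1.8332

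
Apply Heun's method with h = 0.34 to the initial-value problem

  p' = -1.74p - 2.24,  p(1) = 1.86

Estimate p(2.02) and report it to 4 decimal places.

Heun: k1 = f(x_n, p_n); k2 = f(x_n + h, p_n + h·k1); p_{n+1} = p_n + (h/2)·(k1 + k2).
x=1.000000, p=1.860000:
  k1 = f(1.000000, 1.860000) = -5.476400
  k2 = f(1.340000, -0.001976) = -2.236562
  p ← 1.860000 + (0.34/2)·(-5.476400 + (-2.236562)) = 0.548797
x=1.340000, p=0.548797:
  k1 = f(1.340000, 0.548797) = -3.194906
  k2 = f(1.680000, -0.537472) = -1.304800
  p ← 0.548797 + (0.34/2)·(-3.194906 + (-1.304800)) = -0.216153
x=1.680000, p=-0.216153:
  k1 = f(1.680000, -0.216153) = -1.863893
  k2 = f(2.020000, -0.849877) = -0.761214
  p ← -0.216153 + (0.34/2)·(-1.863893 + (-0.761214)) = -0.662422
p(2.02) ≈ -0.6624

-0.6624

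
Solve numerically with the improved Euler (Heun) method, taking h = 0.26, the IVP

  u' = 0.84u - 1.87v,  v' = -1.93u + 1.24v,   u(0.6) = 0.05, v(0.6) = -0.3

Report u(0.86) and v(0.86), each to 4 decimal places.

Heun on (u,v): k1 = f(t_n, state_n); k2 = f(t_n + h, state_n + h·k1); state_{n+1} = state_n + (h/2)·(k1 + k2).
0.600000: (0.050000, -0.300000)
  k1 = (0.603000, -0.468500)
  predictor → (0.206780, -0.421810)
  k2 = (0.962480, -0.922130)
  → (0.253512, -0.480782)
(u(0.86), v(0.86)) ≈ (0.2535, -0.4808)

0.2535, -0.4808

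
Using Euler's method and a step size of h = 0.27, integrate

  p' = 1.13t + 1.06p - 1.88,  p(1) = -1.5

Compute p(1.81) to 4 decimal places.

Euler: p_{n+1} = p_n + h·f(t_n, p_n).
t=1.000000, p=-1.500000: f=-2.340000 → p ← -1.500000 + 0.27·(-2.340000) = -2.131800
t=1.270000, p=-2.131800: f=-2.704608 → p ← -2.131800 + 0.27·(-2.704608) = -2.862044
t=1.540000, p=-2.862044: f=-3.173567 → p ← -2.862044 + 0.27·(-3.173567) = -3.718907
p(1.81) ≈ -3.7189

-3.7189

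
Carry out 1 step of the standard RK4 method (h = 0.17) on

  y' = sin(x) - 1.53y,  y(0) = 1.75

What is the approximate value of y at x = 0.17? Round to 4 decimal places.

RK4: k1 = f(x_n, y_n); k2 = f(x_n + h/2, y_n + (h/2)·k1); k3 = f(x_n + h/2, y_n + (h/2)·k2); k4 = f(x_n + h, y_n + h·k3); y_{n+1} = y_n + (h/6)·(k1 + 2k2 + 2k3 + k4).
x=0.000000, y=1.750000:
  k1 = f(0.000000, 1.750000) = -2.677500
  k2 = f(0.085000, 1.522412) = -2.244393
  k3 = f(0.085000, 1.559227) = -2.300719
  k4 = f(0.170000, 1.358878) = -1.909901
  y ← 1.750000 + (0.17/6)·(k1 + 2k2 + 2k3 + k4) = 1.362467
y(0.17) ≈ 1.3625

1.3625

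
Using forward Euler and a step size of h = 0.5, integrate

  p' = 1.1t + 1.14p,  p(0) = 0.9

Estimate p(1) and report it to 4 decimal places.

2.4934

Euler: p_{n+1} = p_n + h·f(t_n, p_n).
t=0.000000, p=0.900000: f=1.026000 → p ← 0.900000 + 0.5·1.026000 = 1.413000
t=0.500000, p=1.413000: f=2.160820 → p ← 1.413000 + 0.5·2.160820 = 2.493410
p(1) ≈ 2.4934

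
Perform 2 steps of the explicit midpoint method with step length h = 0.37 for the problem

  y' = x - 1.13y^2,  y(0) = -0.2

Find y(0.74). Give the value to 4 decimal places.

Midpoint: k1 = f(x_n, y_n); k2 = f(x_n + h/2, y_n + (h/2)·k1); y_{n+1} = y_n + h·k2.
x=0.000000, y=-0.200000:
  k1 = f(0.000000, -0.200000) = -0.045200
  k2 = f(0.185000, -0.208362) = 0.135941
  y ← -0.200000 + 0.37·0.135941 = -0.149702
x=0.370000, y=-0.149702:
  k1 = f(0.370000, -0.149702) = 0.344676
  k2 = f(0.555000, -0.085937) = 0.546655
  y ← -0.149702 + 0.37·0.546655 = 0.052561
y(0.74) ≈ 0.0526

0.0526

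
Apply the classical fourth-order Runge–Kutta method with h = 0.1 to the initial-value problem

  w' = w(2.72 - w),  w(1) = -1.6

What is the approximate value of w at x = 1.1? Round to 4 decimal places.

-2.5726

RK4: k1 = f(x_n, w_n); k2 = f(x_n + h/2, w_n + (h/2)·k1); k3 = f(x_n + h/2, w_n + (h/2)·k2); k4 = f(x_n + h, w_n + h·k3); w_{n+1} = w_n + (h/6)·(k1 + 2k2 + 2k3 + k4).
x=1.000000, w=-1.600000:
  k1 = f(1.000000, -1.600000) = -6.912000
  k2 = f(1.050000, -1.945600) = -9.077391
  k3 = f(1.050000, -2.053870) = -9.804905
  k4 = f(1.100000, -2.580491) = -13.677866
  w ← -1.600000 + (0.1/6)·(k1 + 2k2 + 2k3 + k4) = -2.572574
w(1.1) ≈ -2.5726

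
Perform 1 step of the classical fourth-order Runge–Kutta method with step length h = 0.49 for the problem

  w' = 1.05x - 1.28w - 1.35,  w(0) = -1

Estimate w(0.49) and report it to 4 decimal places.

RK4: k1 = f(x_n, w_n); k2 = f(x_n + h/2, w_n + (h/2)·k1); k3 = f(x_n + h/2, w_n + (h/2)·k2); k4 = f(x_n + h, w_n + h·k3); w_{n+1} = w_n + (h/6)·(k1 + 2k2 + 2k3 + k4).
x=0.000000, w=-1.000000:
  k1 = f(0.000000, -1.000000) = -0.070000
  k2 = f(0.245000, -1.017150) = 0.209202
  k3 = f(0.245000, -0.948746) = 0.121644
  k4 = f(0.490000, -0.940394) = 0.368205
  w ← -1.000000 + (0.49/6)·(k1 + 2k2 + 2k3 + k4) = -0.921608
w(0.49) ≈ -0.9216

-0.9216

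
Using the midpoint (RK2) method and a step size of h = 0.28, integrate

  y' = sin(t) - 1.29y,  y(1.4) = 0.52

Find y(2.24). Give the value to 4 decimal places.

Midpoint: k1 = f(t_n, y_n); k2 = f(t_n + h/2, y_n + (h/2)·k1); y_{n+1} = y_n + h·k2.
t=1.400000, y=0.520000:
  k1 = f(1.400000, 0.520000) = 0.314650
  k2 = f(1.540000, 0.564051) = 0.271900
  y ← 0.520000 + 0.28·0.271900 = 0.596132
t=1.680000, y=0.596132:
  k1 = f(1.680000, 0.596132) = 0.225033
  k2 = f(1.820000, 0.627637) = 0.159458
  y ← 0.596132 + 0.28·0.159458 = 0.640780
t=1.960000, y=0.640780:
  k1 = f(1.960000, 0.640780) = 0.098605
  k2 = f(2.100000, 0.654585) = 0.018795
  y ← 0.640780 + 0.28·0.018795 = 0.646043
y(2.24) ≈ 0.6460

0.6460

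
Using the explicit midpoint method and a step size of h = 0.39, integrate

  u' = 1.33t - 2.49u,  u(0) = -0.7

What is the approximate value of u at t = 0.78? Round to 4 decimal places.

Midpoint: k1 = f(t_n, u_n); k2 = f(t_n + h/2, u_n + (h/2)·k1); u_{n+1} = u_n + h·k2.
t=0.000000, u=-0.700000:
  k1 = f(0.000000, -0.700000) = 1.743000
  k2 = f(0.195000, -0.360115) = 1.156036
  u ← -0.700000 + 0.39·1.156036 = -0.249146
t=0.390000, u=-0.249146:
  k1 = f(0.390000, -0.249146) = 1.139073
  k2 = f(0.585000, -0.027027) = 0.845346
  u ← -0.249146 + 0.39·0.845346 = 0.080539
u(0.78) ≈ 0.0805

0.0805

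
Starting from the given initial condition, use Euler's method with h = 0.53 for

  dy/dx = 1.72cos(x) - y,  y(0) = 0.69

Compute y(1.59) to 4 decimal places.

1.0883

Euler: y_{n+1} = y_n + h·f(x_n, y_n).
x=0.000000, y=0.690000: f=1.030000 → y ← 0.690000 + 0.53·1.030000 = 1.235900
x=0.530000, y=1.235900: f=0.248128 → y ← 1.235900 + 0.53·0.248128 = 1.367408
x=1.060000, y=1.367408: f=-0.526548 → y ← 1.367408 + 0.53·(-0.526548) = 1.088338
y(1.59) ≈ 1.0883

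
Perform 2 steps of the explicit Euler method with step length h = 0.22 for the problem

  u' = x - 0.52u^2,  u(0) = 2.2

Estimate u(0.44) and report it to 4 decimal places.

1.3846

Euler: u_{n+1} = u_n + h·f(x_n, u_n).
x=0.000000, u=2.200000: f=-2.516800 → u ← 2.200000 + 0.22·(-2.516800) = 1.646304
x=0.220000, u=1.646304: f=-1.189365 → u ← 1.646304 + 0.22·(-1.189365) = 1.384644
u(0.44) ≈ 1.3846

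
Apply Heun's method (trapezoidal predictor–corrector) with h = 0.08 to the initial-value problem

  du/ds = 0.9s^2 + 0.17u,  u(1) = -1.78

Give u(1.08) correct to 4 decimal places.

Heun: k1 = f(s_n, u_n); k2 = f(s_n + h, u_n + h·k1); u_{n+1} = u_n + (h/2)·(k1 + k2).
s=1.000000, u=-1.780000:
  k1 = f(1.000000, -1.780000) = 0.597400
  k2 = f(1.080000, -1.732208) = 0.755285
  u ← -1.780000 + (0.08/2)·(0.597400 + 0.755285) = -1.725893
u(1.08) ≈ -1.7259

-1.7259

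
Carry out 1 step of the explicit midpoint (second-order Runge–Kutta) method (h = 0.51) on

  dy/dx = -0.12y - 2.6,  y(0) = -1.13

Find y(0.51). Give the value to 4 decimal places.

Midpoint: k1 = f(x_n, y_n); k2 = f(x_n + h/2, y_n + (h/2)·k1); y_{n+1} = y_n + h·k2.
x=0.000000, y=-1.130000:
  k1 = f(0.000000, -1.130000) = -2.464400
  k2 = f(0.255000, -1.758422) = -2.388989
  y ← -1.130000 + 0.51·(-2.388989) = -2.348385
y(0.51) ≈ -2.3484

-2.3484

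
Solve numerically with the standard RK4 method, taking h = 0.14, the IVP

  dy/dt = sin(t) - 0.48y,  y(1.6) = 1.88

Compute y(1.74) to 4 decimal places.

1.8924

RK4: k1 = f(t_n, y_n); k2 = f(t_n + h/2, y_n + (h/2)·k1); k3 = f(t_n + h/2, y_n + (h/2)·k2); k4 = f(t_n + h, y_n + h·k3); y_{n+1} = y_n + (h/6)·(k1 + 2k2 + 2k3 + k4).
t=1.600000, y=1.880000:
  k1 = f(1.600000, 1.880000) = 0.097174
  k2 = f(1.670000, 1.886802) = 0.089418
  k3 = f(1.670000, 1.886259) = 0.089679
  k4 = f(1.740000, 1.892555) = 0.077293
  y ← 1.880000 + (0.14/6)·(k1 + 2k2 + 2k3 + k4) = 1.892429
y(1.74) ≈ 1.8924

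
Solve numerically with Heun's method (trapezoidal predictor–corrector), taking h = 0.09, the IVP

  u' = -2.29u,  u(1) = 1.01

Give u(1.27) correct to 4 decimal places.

0.5470

Heun: k1 = f(t_n, u_n); k2 = f(t_n + h, u_n + h·k1); u_{n+1} = u_n + (h/2)·(k1 + k2).
t=1.000000, u=1.010000:
  k1 = f(1.000000, 1.010000) = -2.312900
  k2 = f(1.090000, 0.801839) = -1.836211
  u ← 1.010000 + (0.09/2)·(-2.312900 + (-1.836211)) = 0.823290
t=1.090000, u=0.823290:
  k1 = f(1.090000, 0.823290) = -1.885334
  k2 = f(1.180000, 0.653610) = -1.496767
  u ← 0.823290 + (0.09/2)·(-1.885334 + (-1.496767)) = 0.671095
t=1.180000, u=0.671095:
  k1 = f(1.180000, 0.671095) = -1.536809
  k2 = f(1.270000, 0.532783) = -1.220072
  u ← 0.671095 + (0.09/2)·(-1.536809 + (-1.220072)) = 0.547036
u(1.27) ≈ 0.5470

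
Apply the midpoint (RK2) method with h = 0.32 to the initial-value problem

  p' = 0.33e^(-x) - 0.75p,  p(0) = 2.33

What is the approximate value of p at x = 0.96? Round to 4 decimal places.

1.2767

Midpoint: k1 = f(x_n, p_n); k2 = f(x_n + h/2, p_n + (h/2)·k1); p_{n+1} = p_n + h·k2.
x=0.000000, p=2.330000:
  k1 = f(0.000000, 2.330000) = -1.417500
  k2 = f(0.160000, 2.103200) = -1.296193
  p ← 2.330000 + 0.32·(-1.296193) = 1.915218
x=0.320000, p=1.915218:
  k1 = f(0.320000, 1.915218) = -1.196785
  k2 = f(0.480000, 1.723733) = -1.088601
  p ← 1.915218 + 0.32·(-1.088601) = 1.566866
x=0.640000, p=1.566866:
  k1 = f(0.640000, 1.566866) = -1.001143
  k2 = f(0.800000, 1.406683) = -0.906734
  p ← 1.566866 + 0.32·(-0.906734) = 1.276711
p(0.96) ≈ 1.2767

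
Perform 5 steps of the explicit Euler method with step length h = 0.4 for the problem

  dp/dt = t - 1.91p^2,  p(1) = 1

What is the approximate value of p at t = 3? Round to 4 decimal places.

1.2067

Euler: p_{n+1} = p_n + h·f(t_n, p_n).
t=1.000000, p=1.000000: f=-0.910000 → p ← 1.000000 + 0.4·(-0.910000) = 0.636000
t=1.400000, p=0.636000: f=0.627413 → p ← 0.636000 + 0.4·0.627413 = 0.886965
t=1.800000, p=0.886965: f=0.297390 → p ← 0.886965 + 0.4·0.297390 = 1.005921
t=2.200000, p=1.005921: f=0.267315 → p ← 1.005921 + 0.4·0.267315 = 1.112847
t=2.600000, p=1.112847: f=0.234602 → p ← 1.112847 + 0.4·0.234602 = 1.206688
p(3) ≈ 1.2067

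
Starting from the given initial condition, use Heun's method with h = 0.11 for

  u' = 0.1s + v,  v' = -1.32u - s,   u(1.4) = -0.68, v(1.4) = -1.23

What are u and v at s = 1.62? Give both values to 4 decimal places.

Heun on (u,v): k1 = f(s_n, state_n); k2 = f(s_n + h, state_n + h·k1); state_{n+1} = state_n + (h/2)·(k1 + k2).
1.400000: (-0.680000, -1.230000)
  k1 = (-1.090000, -0.502400)
  predictor → (-0.799900, -1.285264)
  k2 = (-1.134264, -0.454132)
  → (-0.802335, -1.282609)
1.510000: (-0.802335, -1.282609)
  k1 = (-1.131609, -0.450918)
  predictor → (-0.926812, -1.332210)
  k2 = (-1.170210, -0.396609)
  → (-0.928935, -1.329223)
(u(1.62), v(1.62)) ≈ (-0.9289, -1.3292)

-0.9289, -1.3292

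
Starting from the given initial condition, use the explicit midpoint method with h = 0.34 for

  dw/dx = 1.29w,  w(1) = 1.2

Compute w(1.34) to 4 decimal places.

1.8417

Midpoint: k1 = f(x_n, w_n); k2 = f(x_n + h/2, w_n + (h/2)·k1); w_{n+1} = w_n + h·k2.
x=1.000000, w=1.200000:
  k1 = f(1.000000, 1.200000) = 1.548000
  k2 = f(1.170000, 1.463160) = 1.887476
  w ← 1.200000 + 0.34·1.887476 = 1.841742
w(1.34) ≈ 1.8417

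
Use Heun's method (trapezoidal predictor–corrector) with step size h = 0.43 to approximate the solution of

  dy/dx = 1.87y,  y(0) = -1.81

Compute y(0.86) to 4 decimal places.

Heun: k1 = f(x_n, y_n); k2 = f(x_n + h, y_n + h·k1); y_{n+1} = y_n + (h/2)·(k1 + k2).
x=0.000000, y=-1.810000:
  k1 = f(0.000000, -1.810000) = -3.384700
  k2 = f(0.430000, -3.265421) = -6.106337
  y ← -1.810000 + (0.43/2)·(-3.384700 + (-6.106337)) = -3.850573
x=0.430000, y=-3.850573:
  k1 = f(0.430000, -3.850573) = -7.200572
  k2 = f(0.860000, -6.946819) = -12.990551
  y ← -3.850573 + (0.43/2)·(-7.200572 + (-12.990551)) = -8.191664
y(0.86) ≈ -8.1917

-8.1917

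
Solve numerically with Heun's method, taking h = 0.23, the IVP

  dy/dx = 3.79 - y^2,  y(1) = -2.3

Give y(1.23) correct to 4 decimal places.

-2.8412

Heun: k1 = f(x_n, y_n); k2 = f(x_n + h, y_n + h·k1); y_{n+1} = y_n + (h/2)·(k1 + k2).
x=1.000000, y=-2.300000:
  k1 = f(1.000000, -2.300000) = -1.500000
  k2 = f(1.230000, -2.645000) = -3.206025
  y ← -2.300000 + (0.23/2)·(-1.500000 + (-3.206025)) = -2.841193
y(1.23) ≈ -2.8412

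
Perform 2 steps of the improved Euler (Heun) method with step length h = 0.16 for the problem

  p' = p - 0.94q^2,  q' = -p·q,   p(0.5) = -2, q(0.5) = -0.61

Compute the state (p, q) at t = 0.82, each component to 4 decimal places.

Heun on (p,q): k1 = f(t_n, state_n); k2 = f(t_n + h, state_n + h·k1); state_{n+1} = state_n + (h/2)·(k1 + k2).
0.500000: (-2.000000, -0.610000)
  k1 = (-2.349774, -1.220000)
  predictor → (-2.375964, -0.805200)
  k2 = (-2.985410, -1.913126)
  → (-2.426815, -0.860650)
0.660000: (-2.426815, -0.860650)
  k1 = (-3.123090, -2.088638)
  predictor → (-2.926509, -1.194832)
  k2 = (-4.268476, -3.496687)
  → (-3.018140, -1.307476)
(p(0.82), q(0.82)) ≈ (-3.0181, -1.3075)

-3.0181, -1.3075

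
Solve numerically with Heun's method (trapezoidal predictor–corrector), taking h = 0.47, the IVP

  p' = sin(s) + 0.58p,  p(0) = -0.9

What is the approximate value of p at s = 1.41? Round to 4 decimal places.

-0.9401

Heun: k1 = f(s_n, p_n); k2 = f(s_n + h, p_n + h·k1); p_{n+1} = p_n + (h/2)·(k1 + k2).
s=0.000000, p=-0.900000:
  k1 = f(0.000000, -0.900000) = -0.522000
  k2 = f(0.470000, -1.145340) = -0.211411
  p ← -0.900000 + (0.47/2)·(-0.522000 + (-0.211411)) = -1.072352
s=0.470000, p=-1.072352:
  k1 = f(0.470000, -1.072352) = -0.169078
  k2 = f(0.940000, -1.151818) = 0.139504
  p ← -1.072352 + (0.47/2)·(-0.169078 + 0.139504) = -1.079301
s=0.940000, p=-1.079301:
  k1 = f(0.940000, -1.079301) = 0.181563
  k2 = f(1.410000, -0.993967) = 0.410599
  p ← -1.079301 + (0.47/2)·(0.181563 + 0.410599) = -0.940143
p(1.41) ≈ -0.9401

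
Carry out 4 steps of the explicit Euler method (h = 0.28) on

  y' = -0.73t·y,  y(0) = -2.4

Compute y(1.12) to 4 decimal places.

-1.6596

Euler: y_{n+1} = y_n + h·f(t_n, y_n).
t=0.000000, y=-2.400000: f=0.000000 → y ← -2.400000 + 0.28·0.000000 = -2.400000
t=0.280000, y=-2.400000: f=0.490560 → y ← -2.400000 + 0.28·0.490560 = -2.262643
t=0.560000, y=-2.262643: f=0.924969 → y ← -2.262643 + 0.28·0.924969 = -2.003652
t=0.840000, y=-2.003652: f=1.228639 → y ← -2.003652 + 0.28·1.228639 = -1.659633
y(1.12) ≈ -1.6596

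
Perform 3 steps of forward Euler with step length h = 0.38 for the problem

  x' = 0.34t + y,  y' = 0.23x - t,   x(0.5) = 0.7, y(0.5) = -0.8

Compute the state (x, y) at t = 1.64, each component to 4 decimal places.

Euler on (x,y): x_{n+1} = x_n + h·x', y_{n+1} = y_n + h·y'.
0.500000: (0.700000, -0.800000); f=(-0.630000, -0.339000) → (0.460600, -0.928820)
0.880000: (0.460600, -0.928820); f=(-0.629620, -0.774062) → (0.221344, -1.222964)
1.260000: (0.221344, -1.222964); f=(-0.794564, -1.209091) → (-0.080590, -1.682418)
(x(1.64), y(1.64)) ≈ (-0.0806, -1.6824)

-0.0806, -1.6824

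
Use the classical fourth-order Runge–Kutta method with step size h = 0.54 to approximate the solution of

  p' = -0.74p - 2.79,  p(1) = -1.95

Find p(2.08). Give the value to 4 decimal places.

RK4: k1 = f(x_n, p_n); k2 = f(x_n + h/2, p_n + (h/2)·k1); k3 = f(x_n + h/2, p_n + (h/2)·k2); k4 = f(x_n + h, p_n + h·k3); p_{n+1} = p_n + (h/6)·(k1 + 2k2 + 2k3 + k4).
x=1.000000, p=-1.950000:
  k1 = f(1.000000, -1.950000) = -1.347000
  k2 = f(1.270000, -2.313690) = -1.077869
  k3 = f(1.270000, -2.241025) = -1.131642
  k4 = f(1.540000, -2.561087) = -0.894796
  p ← -1.950000 + (0.54/6)·(k1 + 2k2 + 2k3 + k4) = -2.549474
x=1.540000, p=-2.549474:
  k1 = f(1.540000, -2.549474) = -0.903390
  k2 = f(1.810000, -2.793389) = -0.722892
  k3 = f(1.810000, -2.744655) = -0.758956
  k4 = f(2.080000, -2.959310) = -0.600111
  p ← -2.549474 + (0.54/6)·(k1 + 2k2 + 2k3 + k4) = -2.951521
p(2.08) ≈ -2.9515

-2.9515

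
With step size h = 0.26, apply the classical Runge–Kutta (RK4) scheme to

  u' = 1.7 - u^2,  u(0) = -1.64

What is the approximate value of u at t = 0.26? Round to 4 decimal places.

-2.0592

RK4: k1 = f(t_n, u_n); k2 = f(t_n + h/2, u_n + (h/2)·k1); k3 = f(t_n + h/2, u_n + (h/2)·k2); k4 = f(t_n + h, u_n + h·k3); u_{n+1} = u_n + (h/6)·(k1 + 2k2 + 2k3 + k4).
t=0.000000, u=-1.640000:
  k1 = f(0.000000, -1.640000) = -0.989600
  k2 = f(0.130000, -1.768648) = -1.428116
  k3 = f(0.130000, -1.825655) = -1.633016
  k4 = f(0.260000, -2.064584) = -2.562508
  u ← -1.640000 + (0.26/6)·(k1 + 2k2 + 2k3 + k4) = -2.059223
u(0.26) ≈ -2.0592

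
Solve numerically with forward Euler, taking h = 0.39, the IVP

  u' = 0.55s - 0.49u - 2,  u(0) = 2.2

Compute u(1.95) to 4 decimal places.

Euler: u_{n+1} = u_n + h·f(s_n, u_n).
s=0.000000, u=2.200000: f=-3.078000 → u ← 2.200000 + 0.39·(-3.078000) = 0.999580
s=0.390000, u=0.999580: f=-2.275294 → u ← 0.999580 + 0.39·(-2.275294) = 0.112215
s=0.780000, u=0.112215: f=-1.625985 → u ← 0.112215 + 0.39·(-1.625985) = -0.521919
s=1.170000, u=-0.521919: f=-1.100760 → u ← -0.521919 + 0.39·(-1.100760) = -0.951215
s=1.560000, u=-0.951215: f=-0.675904 → u ← -0.951215 + 0.39·(-0.675904) = -1.214818
u(1.95) ≈ -1.2148

-1.2148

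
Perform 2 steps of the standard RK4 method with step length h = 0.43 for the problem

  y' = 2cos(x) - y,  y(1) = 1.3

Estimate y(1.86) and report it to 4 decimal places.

RK4: k1 = f(x_n, y_n); k2 = f(x_n + h/2, y_n + (h/2)·k1); k3 = f(x_n + h/2, y_n + (h/2)·k2); k4 = f(x_n + h, y_n + h·k3); y_{n+1} = y_n + (h/6)·(k1 + 2k2 + 2k3 + k4).
x=1.000000, y=1.300000:
  k1 = f(1.000000, 1.300000) = -0.219395
  k2 = f(1.215000, 1.252830) = -0.556156
  k3 = f(1.215000, 1.180426) = -0.483753
  k4 = f(1.430000, 1.091986) = -0.811323
  y ← 1.300000 + (0.43/6)·(k1 + 2k2 + 2k3 + k4) = 1.077078
x=1.430000, y=1.077078:
  k1 = f(1.430000, 1.077078) = -0.796415
  k2 = f(1.645000, 0.905849) = -1.054120
  k3 = f(1.645000, 0.850442) = -0.998714
  k4 = f(1.860000, 0.647631) = -1.218010
  y ← 1.077078 + (0.43/6)·(k1 + 2k2 + 2k3 + k4) = 0.638472
y(1.86) ≈ 0.6385

0.6385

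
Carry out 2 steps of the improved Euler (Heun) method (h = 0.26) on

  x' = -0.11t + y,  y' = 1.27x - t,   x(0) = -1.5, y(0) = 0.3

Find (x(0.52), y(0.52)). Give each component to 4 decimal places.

-1.6302, -0.8202

Heun on (x,y): k1 = f(t_n, state_n); k2 = f(t_n + h, state_n + h·k1); state_{n+1} = state_n + (h/2)·(k1 + k2).
0.000000: (-1.500000, 0.300000)
  k1 = (0.300000, -1.905000)
  predictor → (-1.422000, -0.195300)
  k2 = (-0.223900, -2.065940)
  → (-1.490107, -0.216222)
0.260000: (-1.490107, -0.216222)
  k1 = (-0.244822, -2.152436)
  predictor → (-1.553761, -0.775856)
  k2 = (-0.833056, -2.493276)
  → (-1.630231, -0.820165)
(x(0.52), y(0.52)) ≈ (-1.6302, -0.8202)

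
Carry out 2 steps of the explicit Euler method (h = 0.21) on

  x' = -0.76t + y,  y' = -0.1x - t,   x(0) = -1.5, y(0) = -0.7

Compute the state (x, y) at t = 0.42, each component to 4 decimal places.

-1.8209, -0.6780

Euler on (x,y): x_{n+1} = x_n + h·x', y_{n+1} = y_n + h·y'.
0.000000: (-1.500000, -0.700000); f=(-0.700000, 0.150000) → (-1.647000, -0.668500)
0.210000: (-1.647000, -0.668500); f=(-0.828100, -0.045300) → (-1.820901, -0.678013)
(x(0.42), y(0.42)) ≈ (-1.8209, -0.6780)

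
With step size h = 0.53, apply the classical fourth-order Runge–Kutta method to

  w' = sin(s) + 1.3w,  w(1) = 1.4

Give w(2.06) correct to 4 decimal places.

RK4: k1 = f(s_n, w_n); k2 = f(s_n + h/2, w_n + (h/2)·k1); k3 = f(s_n + h/2, w_n + (h/2)·k2); k4 = f(s_n + h, w_n + h·k3); w_{n+1} = w_n + (h/6)·(k1 + 2k2 + 2k3 + k4).
s=1.000000, w=1.400000:
  k1 = f(1.000000, 1.400000) = 2.661471
  k2 = f(1.265000, 2.105290) = 3.690484
  k3 = f(1.265000, 2.377978) = 4.044979
  k4 = f(1.530000, 3.543839) = 5.606159
  w ← 1.400000 + (0.53/6)·(k1 + 2k2 + 2k3 + k4) = 3.496906
s=1.530000, w=3.496906:
  k1 = f(1.530000, 3.496906) = 5.545146
  k2 = f(1.795000, 4.966369) = 7.431252
  k3 = f(1.795000, 5.466188) = 8.081015
  k4 = f(2.060000, 7.779844) = 10.996505
  w ← 3.496906 + (0.53/6)·(k1 + 2k2 + 2k3 + k4) = 7.698585
w(2.06) ≈ 7.6986

7.6986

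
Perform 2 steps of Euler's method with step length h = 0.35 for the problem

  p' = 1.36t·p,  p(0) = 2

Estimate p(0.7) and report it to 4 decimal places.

Euler: p_{n+1} = p_n + h·f(t_n, p_n).
t=0.000000, p=2.000000: f=0.000000 → p ← 2.000000 + 0.35·0.000000 = 2.000000
t=0.350000, p=2.000000: f=0.952000 → p ← 2.000000 + 0.35·0.952000 = 2.333200
p(0.7) ≈ 2.3332

2.3332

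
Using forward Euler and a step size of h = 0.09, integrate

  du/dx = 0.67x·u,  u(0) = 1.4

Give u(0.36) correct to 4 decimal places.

1.4460

Euler: u_{n+1} = u_n + h·f(x_n, u_n).
x=0.000000, u=1.400000: f=0.000000 → u ← 1.400000 + 0.09·0.000000 = 1.400000
x=0.090000, u=1.400000: f=0.084420 → u ← 1.400000 + 0.09·0.084420 = 1.407598
x=0.180000, u=1.407598: f=0.169756 → u ← 1.407598 + 0.09·0.169756 = 1.422876
x=0.270000, u=1.422876: f=0.257398 → u ← 1.422876 + 0.09·0.257398 = 1.446042
u(0.36) ≈ 1.4460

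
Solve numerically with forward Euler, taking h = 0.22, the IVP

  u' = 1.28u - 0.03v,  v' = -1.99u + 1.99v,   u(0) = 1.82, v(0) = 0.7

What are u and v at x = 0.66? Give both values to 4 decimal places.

3.8265, -2.3374

Euler on (u,v): u_{n+1} = u_n + h·u', v_{n+1} = v_n + h·v'.
0.000000: (1.820000, 0.700000); f=(2.308600, -2.228800) → (2.327892, 0.209664)
0.220000: (2.327892, 0.209664); f=(2.973412, -4.215274) → (2.982043, -0.717696)
0.440000: (2.982043, -0.717696); f=(3.838545, -7.362480) → (3.826523, -2.337442)
(u(0.66), v(0.66)) ≈ (3.8265, -2.3374)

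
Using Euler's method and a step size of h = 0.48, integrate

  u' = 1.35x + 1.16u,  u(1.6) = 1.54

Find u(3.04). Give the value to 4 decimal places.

Euler: u_{n+1} = u_n + h·f(x_n, u_n).
x=1.600000, u=1.540000: f=3.946400 → u ← 1.540000 + 0.48·3.946400 = 3.434272
x=2.080000, u=3.434272: f=6.791756 → u ← 3.434272 + 0.48·6.791756 = 6.694315
x=2.560000, u=6.694315: f=11.221405 → u ← 6.694315 + 0.48·11.221405 = 12.080589
u(3.04) ≈ 12.0806

12.0806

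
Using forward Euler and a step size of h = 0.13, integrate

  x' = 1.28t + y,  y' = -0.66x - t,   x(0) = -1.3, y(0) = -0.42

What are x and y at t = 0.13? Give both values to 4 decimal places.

-1.3546, -0.3085

Euler on (x,y): x_{n+1} = x_n + h·x', y_{n+1} = y_n + h·y'.
0.000000: (-1.300000, -0.420000); f=(-0.420000, 0.858000) → (-1.354600, -0.308460)
(x(0.13), y(0.13)) ≈ (-1.3546, -0.3085)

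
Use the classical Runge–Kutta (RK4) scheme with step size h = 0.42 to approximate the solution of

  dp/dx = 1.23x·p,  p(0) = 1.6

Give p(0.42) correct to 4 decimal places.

RK4: k1 = f(x_n, p_n); k2 = f(x_n + h/2, p_n + (h/2)·k1); k3 = f(x_n + h/2, p_n + (h/2)·k2); k4 = f(x_n + h, p_n + h·k3); p_{n+1} = p_n + (h/6)·(k1 + 2k2 + 2k3 + k4).
x=0.000000, p=1.600000:
  k1 = f(0.000000, 1.600000) = 0.000000
  k2 = f(0.210000, 1.600000) = 0.413280
  k3 = f(0.210000, 1.686789) = 0.435698
  k4 = f(0.420000, 1.782993) = 0.921094
  p ← 1.600000 + (0.42/6)·(k1 + 2k2 + 2k3 + k4) = 1.783333
p(0.42) ≈ 1.7833

1.7833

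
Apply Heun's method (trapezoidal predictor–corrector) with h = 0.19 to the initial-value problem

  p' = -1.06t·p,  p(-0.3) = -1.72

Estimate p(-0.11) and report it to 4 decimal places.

Heun: k1 = f(t_n, p_n); k2 = f(t_n + h, p_n + h·k1); p_{n+1} = p_n + (h/2)·(k1 + k2).
t=-0.300000, p=-1.720000:
  k1 = f(-0.300000, -1.720000) = -0.546960
  k2 = f(-0.110000, -1.823922) = -0.212669
  p ← -1.720000 + (0.19/2)·(-0.546960 + (-0.212669)) = -1.792165
p(-0.11) ≈ -1.7922

-1.7922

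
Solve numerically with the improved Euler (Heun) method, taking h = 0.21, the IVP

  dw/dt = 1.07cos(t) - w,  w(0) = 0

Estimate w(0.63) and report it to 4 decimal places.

0.4566

Heun: k1 = f(t_n, w_n); k2 = f(t_n + h, w_n + h·k1); w_{n+1} = w_n + (h/2)·(k1 + k2).
t=0.000000, w=0.000000:
  k1 = f(0.000000, 0.000000) = 1.070000
  k2 = f(0.210000, 0.224700) = 0.821793
  w ← 0.000000 + (0.21/2)·(1.070000 + 0.821793) = 0.198638
t=0.210000, w=0.198638:
  k1 = f(0.210000, 0.198638) = 0.847855
  k2 = f(0.420000, 0.376688) = 0.600317
  w ← 0.198638 + (0.21/2)·(0.847855 + 0.600317) = 0.350696
t=0.420000, w=0.350696:
  k1 = f(0.420000, 0.350696) = 0.626309
  k2 = f(0.630000, 0.482221) = 0.382368
  w ← 0.350696 + (0.21/2)·(0.626309 + 0.382368) = 0.456607
w(0.63) ≈ 0.4566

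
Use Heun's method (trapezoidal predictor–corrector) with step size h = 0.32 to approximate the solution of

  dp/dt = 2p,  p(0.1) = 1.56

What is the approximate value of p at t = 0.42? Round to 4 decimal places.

2.8779

Heun: k1 = f(t_n, p_n); k2 = f(t_n + h, p_n + h·k1); p_{n+1} = p_n + (h/2)·(k1 + k2).
t=0.100000, p=1.560000:
  k1 = f(0.100000, 1.560000) = 3.120000
  k2 = f(0.420000, 2.558400) = 5.116800
  p ← 1.560000 + (0.32/2)·(3.120000 + 5.116800) = 2.877888
p(0.42) ≈ 2.8779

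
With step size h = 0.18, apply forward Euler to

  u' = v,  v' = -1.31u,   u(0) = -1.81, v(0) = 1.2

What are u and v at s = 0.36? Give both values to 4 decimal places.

Euler on (u,v): u_{n+1} = u_n + h·u', v_{n+1} = v_n + h·v'.
0.000000: (-1.810000, 1.200000); f=(1.200000, 2.371100) → (-1.594000, 1.626798)
0.180000: (-1.594000, 1.626798); f=(1.626798, 2.088140) → (-1.301176, 2.002663)
(u(0.36), v(0.36)) ≈ (-1.3012, 2.0027)

-1.3012, 2.0027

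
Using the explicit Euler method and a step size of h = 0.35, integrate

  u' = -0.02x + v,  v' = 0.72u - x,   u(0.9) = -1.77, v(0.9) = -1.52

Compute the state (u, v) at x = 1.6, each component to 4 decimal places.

-3.1154, -3.3002

Euler on (u,v): u_{n+1} = u_n + h·u', v_{n+1} = v_n + h·v'.
0.900000: (-1.770000, -1.520000); f=(-1.538000, -2.174400) → (-2.308300, -2.281040)
1.250000: (-2.308300, -2.281040); f=(-2.306040, -2.911976) → (-3.115414, -3.300232)
(u(1.6), v(1.6)) ≈ (-3.1154, -3.3002)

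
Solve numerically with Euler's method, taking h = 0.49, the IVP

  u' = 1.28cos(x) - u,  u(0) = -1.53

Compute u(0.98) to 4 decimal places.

Euler: u_{n+1} = u_n + h·f(x_n, u_n).
x=0.000000, u=-1.530000: f=2.810000 → u ← -1.530000 + 0.49·2.810000 = -0.153100
x=0.490000, u=-0.153100: f=1.282486 → u ← -0.153100 + 0.49·1.282486 = 0.475318
u(0.98) ≈ 0.4753

0.4753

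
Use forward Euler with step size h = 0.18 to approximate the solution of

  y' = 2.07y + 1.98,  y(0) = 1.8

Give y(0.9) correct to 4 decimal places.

Euler: y_{n+1} = y_n + h·f(t_n, y_n).
t=0.000000, y=1.800000: f=5.706000 → y ← 1.800000 + 0.18·5.706000 = 2.827080
t=0.180000, y=2.827080: f=7.832056 → y ← 2.827080 + 0.18·7.832056 = 4.236850
t=0.360000, y=4.236850: f=10.750280 → y ← 4.236850 + 0.18·10.750280 = 6.171900
t=0.540000, y=6.171900: f=14.755834 → y ← 6.171900 + 0.18·14.755834 = 8.827950
t=0.720000, y=8.827950: f=20.253857 → y ← 8.827950 + 0.18·20.253857 = 12.473645
y(0.9) ≈ 12.4736

12.4736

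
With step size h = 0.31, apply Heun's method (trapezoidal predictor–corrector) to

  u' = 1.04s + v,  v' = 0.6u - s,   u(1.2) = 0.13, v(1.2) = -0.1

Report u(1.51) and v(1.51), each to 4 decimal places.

Heun on (u,v): k1 = f(s_n, state_n); k2 = f(s_n + h, state_n + h·k1); state_{n+1} = state_n + (h/2)·(k1 + k2).
1.200000: (0.130000, -0.100000)
  k1 = (1.148000, -1.122000)
  predictor → (0.485880, -0.447820)
  k2 = (1.122580, -1.218472)
  → (0.481940, -0.462773)
(u(1.51), v(1.51)) ≈ (0.4819, -0.4628)

0.4819, -0.4628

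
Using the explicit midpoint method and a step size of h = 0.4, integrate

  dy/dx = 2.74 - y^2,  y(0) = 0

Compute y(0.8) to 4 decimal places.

1.3607

Midpoint: k1 = f(x_n, y_n); k2 = f(x_n + h/2, y_n + (h/2)·k1); y_{n+1} = y_n + h·k2.
x=0.000000, y=0.000000:
  k1 = f(0.000000, 0.000000) = 2.740000
  k2 = f(0.200000, 0.548000) = 2.439696
  y ← 0.000000 + 0.4·2.439696 = 0.975878
x=0.400000, y=0.975878:
  k1 = f(0.400000, 0.975878) = 1.787661
  k2 = f(0.600000, 1.333411) = 0.962016
  y ← 0.975878 + 0.4·0.962016 = 1.360685
y(0.8) ≈ 1.3607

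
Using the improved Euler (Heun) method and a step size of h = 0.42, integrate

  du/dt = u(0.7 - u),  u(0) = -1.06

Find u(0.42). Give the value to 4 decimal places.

Heun: k1 = f(t_n, u_n); k2 = f(t_n + h, u_n + h·k1); u_{n+1} = u_n + (h/2)·(k1 + k2).
t=0.000000, u=-1.060000:
  k1 = f(0.000000, -1.060000) = -1.865600
  k2 = f(0.420000, -1.843552) = -4.689170
  u ← -1.060000 + (0.42/2)·(-1.865600 + (-4.689170)) = -2.436502
u(0.42) ≈ -2.4365

-2.4365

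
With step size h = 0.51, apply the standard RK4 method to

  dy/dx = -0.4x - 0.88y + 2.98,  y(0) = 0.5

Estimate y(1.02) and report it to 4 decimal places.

2.0518

RK4: k1 = f(x_n, y_n); k2 = f(x_n + h/2, y_n + (h/2)·k1); k3 = f(x_n + h/2, y_n + (h/2)·k2); k4 = f(x_n + h, y_n + h·k3); y_{n+1} = y_n + (h/6)·(k1 + 2k2 + 2k3 + k4).
x=0.000000, y=0.500000:
  k1 = f(0.000000, 0.500000) = 2.540000
  k2 = f(0.255000, 1.147700) = 1.868024
  k3 = f(0.255000, 0.976346) = 2.018815
  k4 = f(0.510000, 1.529596) = 1.429956
  y ← 0.500000 + (0.51/6)·(k1 + 2k2 + 2k3 + k4) = 1.498209
x=0.510000, y=1.498209:
  k1 = f(0.510000, 1.498209) = 1.457576
  k2 = f(0.765000, 1.869891) = 1.028496
  k3 = f(0.765000, 1.760475) = 1.124782
  k4 = f(1.020000, 2.071848) = 0.748774
  y ← 1.498209 + (0.51/6)·(k1 + 2k2 + 2k3 + k4) = 2.051806
y(1.02) ≈ 2.0518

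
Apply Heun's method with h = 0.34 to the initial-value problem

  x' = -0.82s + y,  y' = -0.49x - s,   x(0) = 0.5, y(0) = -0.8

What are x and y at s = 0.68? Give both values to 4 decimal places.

-0.3124, -1.0857

Heun on (x,y): k1 = f(s_n, state_n); k2 = f(s_n + h, state_n + h·k1); state_{n+1} = state_n + (h/2)·(k1 + k2).
0.000000: (0.500000, -0.800000)
  k1 = (-0.800000, -0.245000)
  predictor → (0.228000, -0.883300)
  k2 = (-1.162100, -0.451720)
  → (0.166443, -0.918442)
0.340000: (0.166443, -0.918442)
  k1 = (-1.197242, -0.421557)
  predictor → (-0.240619, -1.061772)
  k2 = (-1.619372, -0.562096)
  → (-0.312381, -1.085664)
(x(0.68), y(0.68)) ≈ (-0.3124, -1.0857)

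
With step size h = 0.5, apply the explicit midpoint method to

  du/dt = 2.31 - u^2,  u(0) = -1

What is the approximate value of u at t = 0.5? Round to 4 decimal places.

-0.0711

Midpoint: k1 = f(t_n, u_n); k2 = f(t_n + h/2, u_n + (h/2)·k1); u_{n+1} = u_n + h·k2.
t=0.000000, u=-1.000000:
  k1 = f(0.000000, -1.000000) = 1.310000
  k2 = f(0.250000, -0.672500) = 1.857744
  u ← -1.000000 + 0.5·1.857744 = -0.071128
u(0.5) ≈ -0.0711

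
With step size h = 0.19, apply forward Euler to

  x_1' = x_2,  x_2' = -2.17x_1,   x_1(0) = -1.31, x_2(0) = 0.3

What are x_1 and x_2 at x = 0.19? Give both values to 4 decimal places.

Euler on (x_1,x_2): x_1_{n+1} = x_1_n + h·x_1', x_2_{n+1} = x_2_n + h·x_2'.
0.000000: (-1.310000, 0.300000); f=(0.300000, 2.842700) → (-1.253000, 0.840113)
(x_1(0.19), x_2(0.19)) ≈ (-1.2530, 0.8401)

-1.2530, 0.8401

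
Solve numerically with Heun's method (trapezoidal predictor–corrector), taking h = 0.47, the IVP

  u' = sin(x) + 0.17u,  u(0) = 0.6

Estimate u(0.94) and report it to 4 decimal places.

Heun: k1 = f(x_n, u_n); k2 = f(x_n + h, u_n + h·k1); u_{n+1} = u_n + (h/2)·(k1 + k2).
x=0.000000, u=0.600000:
  k1 = f(0.000000, 0.600000) = 0.102000
  k2 = f(0.470000, 0.647940) = 0.563036
  u ← 0.600000 + (0.47/2)·(0.102000 + 0.563036) = 0.756283
x=0.470000, u=0.756283:
  k1 = f(0.470000, 0.756283) = 0.581454
  k2 = f(0.940000, 1.029567) = 0.982585
  u ← 0.756283 + (0.47/2)·(0.581454 + 0.982585) = 1.123833
u(0.94) ≈ 1.1238

1.1238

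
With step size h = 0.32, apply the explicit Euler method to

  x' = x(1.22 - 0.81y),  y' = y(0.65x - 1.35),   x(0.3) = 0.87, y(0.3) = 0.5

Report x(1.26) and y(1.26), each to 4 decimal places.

Euler on (x,y): x_{n+1} = x_n + h·x', y_{n+1} = y_n + h·y'.
0.300000: (0.870000, 0.500000); f=(0.709050, -0.392250) → (1.096896, 0.374480)
0.620000: (1.096896, 0.374480); f=(1.005493, -0.238550) → (1.418654, 0.298144)
0.940000: (1.418654, 0.298144); f=(1.388158, -0.127568) → (1.862864, 0.257322)
(x(1.26), y(1.26)) ≈ (1.8629, 0.2573)

1.8629, 0.2573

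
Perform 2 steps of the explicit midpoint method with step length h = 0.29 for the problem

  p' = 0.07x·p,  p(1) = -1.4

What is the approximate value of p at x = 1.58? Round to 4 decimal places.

-1.4752

Midpoint: k1 = f(x_n, p_n); k2 = f(x_n + h/2, p_n + (h/2)·k1); p_{n+1} = p_n + h·k2.
x=1.000000, p=-1.400000:
  k1 = f(1.000000, -1.400000) = -0.098000
  k2 = f(1.145000, -1.414210) = -0.113349
  p ← -1.400000 + 0.29·(-0.113349) = -1.432871
x=1.290000, p=-1.432871:
  k1 = f(1.290000, -1.432871) = -0.129388
  k2 = f(1.435000, -1.451632) = -0.145816
  p ← -1.432871 + 0.29·(-0.145816) = -1.475158
p(1.58) ≈ -1.4752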